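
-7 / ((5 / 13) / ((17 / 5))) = -1547 / 25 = -61.88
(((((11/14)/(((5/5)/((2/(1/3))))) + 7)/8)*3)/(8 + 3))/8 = 123/2464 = 0.05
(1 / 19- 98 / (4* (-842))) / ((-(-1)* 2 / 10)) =13075 / 31996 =0.41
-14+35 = 21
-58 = -58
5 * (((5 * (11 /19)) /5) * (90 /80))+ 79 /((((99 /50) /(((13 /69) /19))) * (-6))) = 9938635 /3114936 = 3.19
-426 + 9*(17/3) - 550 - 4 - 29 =-958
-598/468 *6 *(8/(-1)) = 184/3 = 61.33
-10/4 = -5/2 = -2.50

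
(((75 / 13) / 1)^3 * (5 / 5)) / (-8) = -421875 / 17576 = -24.00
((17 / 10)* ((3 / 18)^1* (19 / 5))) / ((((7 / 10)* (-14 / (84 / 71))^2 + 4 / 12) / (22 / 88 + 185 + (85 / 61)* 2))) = 44458689 / 21598270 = 2.06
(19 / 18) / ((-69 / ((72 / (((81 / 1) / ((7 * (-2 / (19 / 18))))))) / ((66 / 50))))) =2800 / 20493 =0.14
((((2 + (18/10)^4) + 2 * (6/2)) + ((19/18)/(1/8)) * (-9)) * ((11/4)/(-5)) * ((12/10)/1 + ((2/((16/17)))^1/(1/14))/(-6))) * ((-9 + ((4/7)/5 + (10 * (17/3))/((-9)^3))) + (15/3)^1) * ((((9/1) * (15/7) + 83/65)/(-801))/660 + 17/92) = 2512972273946400545213/28873610254125000000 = 87.03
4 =4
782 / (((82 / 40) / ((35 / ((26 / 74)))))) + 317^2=73814437 / 533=138488.62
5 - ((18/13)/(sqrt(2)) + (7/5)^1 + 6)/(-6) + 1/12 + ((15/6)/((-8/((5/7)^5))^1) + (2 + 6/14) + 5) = 3 * sqrt(2)/26 + 55209517/4033680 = 13.85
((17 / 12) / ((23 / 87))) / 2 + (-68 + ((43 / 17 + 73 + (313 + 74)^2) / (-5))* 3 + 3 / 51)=-89971.98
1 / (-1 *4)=-1 / 4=-0.25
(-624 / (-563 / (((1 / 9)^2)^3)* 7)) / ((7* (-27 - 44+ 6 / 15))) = -1040 / 1725094864017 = -0.00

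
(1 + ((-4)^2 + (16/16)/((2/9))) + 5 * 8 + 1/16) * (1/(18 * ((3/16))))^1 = 985/54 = 18.24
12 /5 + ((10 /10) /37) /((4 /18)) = 933 /370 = 2.52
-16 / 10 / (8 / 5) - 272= -273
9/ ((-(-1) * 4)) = 9/ 4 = 2.25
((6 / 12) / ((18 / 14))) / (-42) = -1 / 108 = -0.01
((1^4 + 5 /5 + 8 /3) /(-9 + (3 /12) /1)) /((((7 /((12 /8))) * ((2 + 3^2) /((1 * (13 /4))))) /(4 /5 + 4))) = -312 /1925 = -0.16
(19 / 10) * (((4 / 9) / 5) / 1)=38 / 225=0.17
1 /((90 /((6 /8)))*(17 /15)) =1 /136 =0.01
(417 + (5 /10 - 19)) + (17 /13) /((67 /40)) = 695547 /1742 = 399.28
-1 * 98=-98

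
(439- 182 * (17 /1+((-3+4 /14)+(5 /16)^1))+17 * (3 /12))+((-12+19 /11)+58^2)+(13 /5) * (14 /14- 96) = 78593 /88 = 893.10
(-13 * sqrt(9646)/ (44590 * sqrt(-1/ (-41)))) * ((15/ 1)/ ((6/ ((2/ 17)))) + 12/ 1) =-209 * sqrt(395486)/ 58310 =-2.25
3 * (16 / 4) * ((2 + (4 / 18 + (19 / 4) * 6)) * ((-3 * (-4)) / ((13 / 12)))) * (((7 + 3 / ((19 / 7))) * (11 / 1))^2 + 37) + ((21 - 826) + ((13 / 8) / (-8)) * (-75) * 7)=9795139518941 / 300352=32612200.08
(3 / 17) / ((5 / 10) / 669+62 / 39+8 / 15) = 0.08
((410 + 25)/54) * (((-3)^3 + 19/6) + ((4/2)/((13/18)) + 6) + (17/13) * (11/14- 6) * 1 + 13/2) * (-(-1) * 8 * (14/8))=-1217855/702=-1734.84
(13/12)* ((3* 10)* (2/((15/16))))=69.33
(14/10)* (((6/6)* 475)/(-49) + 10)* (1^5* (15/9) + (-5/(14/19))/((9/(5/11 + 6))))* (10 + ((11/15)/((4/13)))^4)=-57.96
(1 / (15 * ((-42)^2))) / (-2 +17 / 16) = -4 / 99225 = -0.00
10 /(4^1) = 5 /2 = 2.50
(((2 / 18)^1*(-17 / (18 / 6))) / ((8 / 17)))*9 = -289 / 24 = -12.04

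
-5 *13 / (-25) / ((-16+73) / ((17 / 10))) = 221 / 2850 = 0.08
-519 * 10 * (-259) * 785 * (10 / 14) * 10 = 7537177500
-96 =-96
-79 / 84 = -0.94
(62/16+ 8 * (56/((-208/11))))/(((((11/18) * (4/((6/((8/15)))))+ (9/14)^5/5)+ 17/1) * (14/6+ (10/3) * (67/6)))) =-126259982415/4344569387197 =-0.03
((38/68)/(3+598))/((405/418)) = 0.00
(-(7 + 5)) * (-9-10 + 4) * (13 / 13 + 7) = 1440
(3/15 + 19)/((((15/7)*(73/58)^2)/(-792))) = -596800512/133225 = -4479.64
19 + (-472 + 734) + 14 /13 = 282.08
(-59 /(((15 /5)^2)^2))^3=-205379 /531441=-0.39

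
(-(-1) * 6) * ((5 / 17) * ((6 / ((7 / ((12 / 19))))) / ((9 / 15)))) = 1.59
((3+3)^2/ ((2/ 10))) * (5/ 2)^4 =28125/ 4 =7031.25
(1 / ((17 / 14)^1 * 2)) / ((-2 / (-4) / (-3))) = -42 / 17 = -2.47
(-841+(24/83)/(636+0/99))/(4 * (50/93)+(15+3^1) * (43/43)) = -41.74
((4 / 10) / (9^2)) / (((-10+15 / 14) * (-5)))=28 / 253125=0.00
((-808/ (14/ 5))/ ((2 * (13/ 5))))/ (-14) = 2525/ 637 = 3.96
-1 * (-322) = 322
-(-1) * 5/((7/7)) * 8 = 40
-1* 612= -612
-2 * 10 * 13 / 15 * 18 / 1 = -312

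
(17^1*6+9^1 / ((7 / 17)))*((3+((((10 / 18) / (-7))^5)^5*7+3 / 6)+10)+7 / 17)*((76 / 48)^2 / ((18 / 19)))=7585541021570505763325105490657160851633939678259181 / 1663632800778443008252709166971389412079209949504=4559.62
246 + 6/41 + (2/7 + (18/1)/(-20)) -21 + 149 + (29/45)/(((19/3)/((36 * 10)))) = 22366223/54530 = 410.16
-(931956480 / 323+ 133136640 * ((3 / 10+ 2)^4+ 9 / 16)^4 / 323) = -43170768184071179483695773 / 157714843750000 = -273726728300.24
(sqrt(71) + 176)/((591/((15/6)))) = 5 * sqrt(71)/1182 + 440/591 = 0.78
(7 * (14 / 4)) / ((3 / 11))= 539 / 6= 89.83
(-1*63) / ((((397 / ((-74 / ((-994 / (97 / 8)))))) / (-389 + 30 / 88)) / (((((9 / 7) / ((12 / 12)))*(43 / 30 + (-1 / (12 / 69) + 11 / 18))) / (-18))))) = 5848207309 / 396872960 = 14.74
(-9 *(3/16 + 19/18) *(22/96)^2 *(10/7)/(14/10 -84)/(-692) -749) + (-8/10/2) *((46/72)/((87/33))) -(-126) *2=-885960773164273/1782269583360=-497.10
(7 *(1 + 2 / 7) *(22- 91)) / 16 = -621 / 16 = -38.81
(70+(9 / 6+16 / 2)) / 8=159 / 16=9.94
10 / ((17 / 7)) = 70 / 17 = 4.12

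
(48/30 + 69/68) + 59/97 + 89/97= 136553/32980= 4.14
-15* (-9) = 135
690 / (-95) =-138 / 19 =-7.26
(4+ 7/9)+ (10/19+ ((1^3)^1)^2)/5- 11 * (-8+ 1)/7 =13751/855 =16.08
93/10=9.30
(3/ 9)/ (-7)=-0.05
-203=-203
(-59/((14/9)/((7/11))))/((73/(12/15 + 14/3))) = -7257/4015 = -1.81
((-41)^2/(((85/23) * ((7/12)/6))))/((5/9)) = 25053624/2975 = 8421.39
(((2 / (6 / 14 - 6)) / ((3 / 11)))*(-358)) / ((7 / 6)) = 15752 / 39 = 403.90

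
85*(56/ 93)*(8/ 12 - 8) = -104720/ 279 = -375.34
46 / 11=4.18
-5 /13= -0.38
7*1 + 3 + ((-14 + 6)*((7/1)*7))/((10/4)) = -734/5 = -146.80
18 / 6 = 3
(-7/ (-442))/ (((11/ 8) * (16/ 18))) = 0.01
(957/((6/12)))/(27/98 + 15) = 62524/499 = 125.30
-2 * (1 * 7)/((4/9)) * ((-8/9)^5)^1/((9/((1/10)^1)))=57344/295245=0.19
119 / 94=1.27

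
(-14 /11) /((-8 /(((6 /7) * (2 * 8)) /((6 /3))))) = 12 /11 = 1.09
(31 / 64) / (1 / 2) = 31 / 32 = 0.97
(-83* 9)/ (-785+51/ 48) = 3984/ 4181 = 0.95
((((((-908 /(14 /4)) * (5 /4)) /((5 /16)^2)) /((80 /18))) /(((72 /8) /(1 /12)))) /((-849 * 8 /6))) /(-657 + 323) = -454 /24812025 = -0.00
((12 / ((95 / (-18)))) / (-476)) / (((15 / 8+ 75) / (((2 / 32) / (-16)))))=-9 / 37080400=-0.00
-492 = -492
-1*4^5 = -1024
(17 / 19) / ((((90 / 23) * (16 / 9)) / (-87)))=-34017 / 3040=-11.19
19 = 19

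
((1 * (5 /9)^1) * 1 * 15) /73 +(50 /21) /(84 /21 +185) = 36725 /289737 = 0.13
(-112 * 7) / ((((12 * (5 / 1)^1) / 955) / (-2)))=74872 / 3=24957.33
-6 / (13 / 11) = -66 / 13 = -5.08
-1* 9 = -9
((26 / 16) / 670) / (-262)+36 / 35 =10111013 / 9830240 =1.03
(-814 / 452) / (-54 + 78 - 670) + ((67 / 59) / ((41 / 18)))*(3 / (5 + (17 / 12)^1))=0.24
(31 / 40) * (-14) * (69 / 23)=-651 / 20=-32.55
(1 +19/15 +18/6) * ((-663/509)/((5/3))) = -52377/12725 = -4.12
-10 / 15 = -2 / 3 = -0.67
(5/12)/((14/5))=25/168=0.15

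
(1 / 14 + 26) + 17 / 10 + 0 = 972 / 35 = 27.77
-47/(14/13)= -611/14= -43.64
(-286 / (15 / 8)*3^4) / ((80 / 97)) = -374517 / 25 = -14980.68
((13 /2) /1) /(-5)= -13 /10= -1.30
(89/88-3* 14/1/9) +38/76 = -833/264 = -3.16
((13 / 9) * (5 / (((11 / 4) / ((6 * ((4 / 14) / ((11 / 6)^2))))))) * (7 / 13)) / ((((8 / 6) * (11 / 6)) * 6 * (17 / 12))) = 8640 / 248897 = 0.03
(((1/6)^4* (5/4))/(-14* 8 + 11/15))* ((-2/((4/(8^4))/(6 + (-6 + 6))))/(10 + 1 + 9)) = 80/15021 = 0.01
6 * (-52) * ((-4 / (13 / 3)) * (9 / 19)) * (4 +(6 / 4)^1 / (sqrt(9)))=11664 / 19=613.89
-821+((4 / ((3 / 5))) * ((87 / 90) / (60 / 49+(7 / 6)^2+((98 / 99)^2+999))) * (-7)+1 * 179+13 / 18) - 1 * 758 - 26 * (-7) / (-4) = -25043573818327 / 17333318853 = -1444.82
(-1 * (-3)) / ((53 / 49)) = 147 / 53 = 2.77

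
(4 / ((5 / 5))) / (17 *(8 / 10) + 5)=20 / 93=0.22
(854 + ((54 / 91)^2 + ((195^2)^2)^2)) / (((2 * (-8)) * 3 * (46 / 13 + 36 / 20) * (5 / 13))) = -17312495580485616840515 / 816144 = -21212550212322355.91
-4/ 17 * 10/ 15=-8/ 51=-0.16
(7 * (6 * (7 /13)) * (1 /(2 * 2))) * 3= 441 /26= 16.96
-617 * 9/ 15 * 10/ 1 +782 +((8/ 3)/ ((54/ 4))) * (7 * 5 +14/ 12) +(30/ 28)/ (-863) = -8551933213/ 2935926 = -2912.86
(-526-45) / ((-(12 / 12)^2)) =571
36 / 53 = 0.68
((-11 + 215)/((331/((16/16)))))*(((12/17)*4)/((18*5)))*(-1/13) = -32/21515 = -0.00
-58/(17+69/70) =-4060/1259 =-3.22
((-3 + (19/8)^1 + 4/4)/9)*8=1/3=0.33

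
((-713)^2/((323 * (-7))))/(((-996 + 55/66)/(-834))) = -2543878476/13500431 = -188.43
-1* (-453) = 453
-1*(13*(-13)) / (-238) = -0.71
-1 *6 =-6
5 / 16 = 0.31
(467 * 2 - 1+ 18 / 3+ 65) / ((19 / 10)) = 10040 / 19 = 528.42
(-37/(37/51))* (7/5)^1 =-357/5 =-71.40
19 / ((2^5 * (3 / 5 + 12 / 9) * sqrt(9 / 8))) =95 * sqrt(2) / 464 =0.29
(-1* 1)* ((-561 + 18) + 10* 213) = -1587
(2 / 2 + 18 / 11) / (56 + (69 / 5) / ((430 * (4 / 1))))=249400 / 5298359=0.05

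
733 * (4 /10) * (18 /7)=26388 /35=753.94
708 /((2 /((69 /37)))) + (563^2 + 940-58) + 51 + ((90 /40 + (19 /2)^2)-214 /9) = 212208169 /666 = 318630.88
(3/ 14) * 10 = 15/ 7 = 2.14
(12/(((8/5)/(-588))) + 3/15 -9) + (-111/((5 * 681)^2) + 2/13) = -221996207701/50240775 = -4418.65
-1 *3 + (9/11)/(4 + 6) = -321/110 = -2.92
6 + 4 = 10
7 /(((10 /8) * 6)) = 14 /15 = 0.93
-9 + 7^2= 40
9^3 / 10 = 729 / 10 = 72.90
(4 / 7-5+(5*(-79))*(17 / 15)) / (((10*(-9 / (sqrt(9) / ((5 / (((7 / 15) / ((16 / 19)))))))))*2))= 90193 / 108000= 0.84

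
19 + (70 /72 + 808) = 29807 /36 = 827.97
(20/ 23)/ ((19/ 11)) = 0.50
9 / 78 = 0.12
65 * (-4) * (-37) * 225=2164500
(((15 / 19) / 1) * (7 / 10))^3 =9261 / 54872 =0.17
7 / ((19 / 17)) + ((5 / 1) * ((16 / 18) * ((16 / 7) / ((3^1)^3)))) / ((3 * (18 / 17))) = 6.38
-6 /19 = -0.32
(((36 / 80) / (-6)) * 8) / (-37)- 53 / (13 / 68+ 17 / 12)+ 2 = -469469 / 15170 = -30.95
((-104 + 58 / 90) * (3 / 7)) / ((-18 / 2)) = 4651 / 945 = 4.92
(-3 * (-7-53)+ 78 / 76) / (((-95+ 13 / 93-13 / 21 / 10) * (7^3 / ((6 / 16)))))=-3198735 / 1534146488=-0.00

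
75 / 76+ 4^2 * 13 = 15883 / 76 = 208.99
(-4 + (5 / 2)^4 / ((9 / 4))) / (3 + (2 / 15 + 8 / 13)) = 3.56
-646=-646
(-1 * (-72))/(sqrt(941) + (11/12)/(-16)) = 152064/34688903 + 2654208 * sqrt(941)/34688903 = 2.35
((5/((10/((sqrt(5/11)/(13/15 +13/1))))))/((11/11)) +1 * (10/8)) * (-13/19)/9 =-65/684- 5 * sqrt(55)/20064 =-0.10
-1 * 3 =-3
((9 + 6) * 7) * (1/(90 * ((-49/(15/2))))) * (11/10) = -11/56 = -0.20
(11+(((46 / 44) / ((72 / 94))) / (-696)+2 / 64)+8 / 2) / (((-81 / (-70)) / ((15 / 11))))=1449809375 / 81857952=17.71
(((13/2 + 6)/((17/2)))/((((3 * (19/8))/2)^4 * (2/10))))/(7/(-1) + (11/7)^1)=-28672000/3409588323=-0.01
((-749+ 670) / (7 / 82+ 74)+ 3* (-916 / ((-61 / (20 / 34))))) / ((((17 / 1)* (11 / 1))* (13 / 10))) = 320446628 / 3062950605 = 0.10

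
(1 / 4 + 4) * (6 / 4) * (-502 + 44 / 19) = -242097 / 76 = -3185.49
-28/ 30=-14/ 15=-0.93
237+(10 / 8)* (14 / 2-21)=439 / 2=219.50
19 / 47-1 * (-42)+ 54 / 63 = 14233 / 329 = 43.26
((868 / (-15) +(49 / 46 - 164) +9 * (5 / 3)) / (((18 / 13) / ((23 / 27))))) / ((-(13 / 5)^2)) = 18.73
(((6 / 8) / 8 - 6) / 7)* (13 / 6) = -117 / 64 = -1.83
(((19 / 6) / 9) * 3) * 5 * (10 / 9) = 5.86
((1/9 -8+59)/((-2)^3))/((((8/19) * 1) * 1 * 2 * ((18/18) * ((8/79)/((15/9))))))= -863075/6912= -124.87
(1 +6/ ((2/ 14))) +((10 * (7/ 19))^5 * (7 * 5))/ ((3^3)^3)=2154517934531/ 48737056617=44.21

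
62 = 62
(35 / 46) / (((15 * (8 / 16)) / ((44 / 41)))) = 308 / 2829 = 0.11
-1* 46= -46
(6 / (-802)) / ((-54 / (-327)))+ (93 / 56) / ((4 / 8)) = 3.28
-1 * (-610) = 610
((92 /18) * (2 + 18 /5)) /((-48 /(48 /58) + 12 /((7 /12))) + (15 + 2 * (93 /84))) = -18032 /12735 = -1.42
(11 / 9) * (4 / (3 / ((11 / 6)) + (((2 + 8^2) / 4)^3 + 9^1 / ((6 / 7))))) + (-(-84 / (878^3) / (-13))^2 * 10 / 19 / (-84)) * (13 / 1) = 54765796754652743523367 / 50457162757651858130013000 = 0.00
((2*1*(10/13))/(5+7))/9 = 5/351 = 0.01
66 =66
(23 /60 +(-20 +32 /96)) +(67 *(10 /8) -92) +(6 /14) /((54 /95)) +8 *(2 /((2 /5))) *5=109129 /630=173.22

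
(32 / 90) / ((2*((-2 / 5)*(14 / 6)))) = -4 / 21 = -0.19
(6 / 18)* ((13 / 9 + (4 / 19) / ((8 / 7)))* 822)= 76309 / 171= 446.25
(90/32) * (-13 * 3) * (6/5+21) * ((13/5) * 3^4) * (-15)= 123077799/16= 7692362.44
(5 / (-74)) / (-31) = 5 / 2294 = 0.00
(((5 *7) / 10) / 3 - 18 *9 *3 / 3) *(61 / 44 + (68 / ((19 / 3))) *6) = -53089475 / 5016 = -10584.03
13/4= 3.25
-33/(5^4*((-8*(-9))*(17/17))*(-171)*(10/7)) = 77/25650000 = 0.00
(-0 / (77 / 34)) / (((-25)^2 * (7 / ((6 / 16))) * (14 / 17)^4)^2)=0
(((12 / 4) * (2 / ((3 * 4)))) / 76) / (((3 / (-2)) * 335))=-1 / 76380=-0.00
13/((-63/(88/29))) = -1144/1827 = -0.63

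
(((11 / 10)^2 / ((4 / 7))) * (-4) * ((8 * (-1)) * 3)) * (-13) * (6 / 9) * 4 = -176176 / 25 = -7047.04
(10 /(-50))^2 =1 /25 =0.04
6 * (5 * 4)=120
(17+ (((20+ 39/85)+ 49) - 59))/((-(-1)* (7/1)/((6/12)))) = 1167/595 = 1.96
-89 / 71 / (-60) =89 / 4260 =0.02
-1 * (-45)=45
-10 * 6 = -60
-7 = -7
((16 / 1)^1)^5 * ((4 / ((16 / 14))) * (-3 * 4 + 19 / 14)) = -39059456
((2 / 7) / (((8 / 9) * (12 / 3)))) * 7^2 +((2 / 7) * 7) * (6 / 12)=79 / 16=4.94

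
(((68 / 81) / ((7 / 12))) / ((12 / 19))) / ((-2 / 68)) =-43928 / 567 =-77.47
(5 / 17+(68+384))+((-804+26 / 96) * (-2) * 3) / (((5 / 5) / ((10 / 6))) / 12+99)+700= 80890833 / 67354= 1200.98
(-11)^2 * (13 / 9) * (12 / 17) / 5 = 24.67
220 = 220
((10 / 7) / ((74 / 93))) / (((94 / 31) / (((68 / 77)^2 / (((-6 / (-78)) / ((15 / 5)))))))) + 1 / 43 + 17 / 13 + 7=1062685391549 / 40345107803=26.34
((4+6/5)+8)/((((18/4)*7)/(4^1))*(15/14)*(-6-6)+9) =-88/615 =-0.14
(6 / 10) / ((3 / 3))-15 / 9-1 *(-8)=104 / 15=6.93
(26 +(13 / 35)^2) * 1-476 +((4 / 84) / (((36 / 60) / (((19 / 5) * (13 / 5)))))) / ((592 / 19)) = -2935995313 / 6526800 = -449.84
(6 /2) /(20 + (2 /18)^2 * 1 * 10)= 243 /1630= 0.15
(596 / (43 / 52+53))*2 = 61984 / 2799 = 22.15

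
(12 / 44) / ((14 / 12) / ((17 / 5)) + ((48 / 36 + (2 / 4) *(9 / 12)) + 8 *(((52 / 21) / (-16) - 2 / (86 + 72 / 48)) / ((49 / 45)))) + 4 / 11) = 0.25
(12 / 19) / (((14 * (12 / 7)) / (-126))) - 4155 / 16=-79953 / 304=-263.00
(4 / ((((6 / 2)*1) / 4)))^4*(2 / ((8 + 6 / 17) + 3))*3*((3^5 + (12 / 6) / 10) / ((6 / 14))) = 18966642688 / 78165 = 242648.79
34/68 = 1/2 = 0.50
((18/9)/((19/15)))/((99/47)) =470/627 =0.75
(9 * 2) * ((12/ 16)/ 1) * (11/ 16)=297/ 32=9.28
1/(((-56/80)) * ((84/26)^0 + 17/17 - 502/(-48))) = -240/2093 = -0.11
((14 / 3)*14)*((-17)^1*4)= -13328 / 3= -4442.67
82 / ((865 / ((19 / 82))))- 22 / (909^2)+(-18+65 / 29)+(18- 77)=-1549086555959 / 20727258885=-74.74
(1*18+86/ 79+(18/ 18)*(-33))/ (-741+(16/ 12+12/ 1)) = 3297/ 172457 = 0.02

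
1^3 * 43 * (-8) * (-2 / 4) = 172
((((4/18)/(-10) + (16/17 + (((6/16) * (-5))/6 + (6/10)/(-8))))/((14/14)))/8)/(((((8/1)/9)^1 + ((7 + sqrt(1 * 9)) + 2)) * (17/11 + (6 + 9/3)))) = 0.00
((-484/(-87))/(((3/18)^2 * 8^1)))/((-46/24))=-8712/667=-13.06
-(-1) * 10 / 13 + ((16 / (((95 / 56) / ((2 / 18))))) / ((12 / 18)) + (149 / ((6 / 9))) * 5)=8298023 / 7410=1119.84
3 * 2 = 6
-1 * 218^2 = -47524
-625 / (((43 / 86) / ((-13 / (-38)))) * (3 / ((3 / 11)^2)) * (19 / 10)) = -5.58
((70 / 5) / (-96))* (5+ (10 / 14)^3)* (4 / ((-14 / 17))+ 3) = 1495 / 1029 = 1.45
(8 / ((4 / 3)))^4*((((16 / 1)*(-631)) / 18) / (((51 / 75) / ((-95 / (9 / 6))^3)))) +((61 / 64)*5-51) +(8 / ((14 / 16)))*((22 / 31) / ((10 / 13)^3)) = 24043066697968690783 / 88536000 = 271562603889.59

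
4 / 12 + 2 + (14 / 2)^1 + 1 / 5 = 143 / 15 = 9.53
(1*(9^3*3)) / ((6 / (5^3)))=91125 / 2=45562.50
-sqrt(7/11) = -sqrt(77)/11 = -0.80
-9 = -9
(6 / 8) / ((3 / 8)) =2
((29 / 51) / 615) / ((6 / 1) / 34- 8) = -0.00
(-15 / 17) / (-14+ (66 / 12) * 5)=-10 / 153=-0.07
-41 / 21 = -1.95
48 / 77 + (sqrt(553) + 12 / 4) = 279 / 77 + sqrt(553) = 27.14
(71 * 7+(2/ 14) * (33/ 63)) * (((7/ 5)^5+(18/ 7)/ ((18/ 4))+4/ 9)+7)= 38536621124/ 5788125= 6657.88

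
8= 8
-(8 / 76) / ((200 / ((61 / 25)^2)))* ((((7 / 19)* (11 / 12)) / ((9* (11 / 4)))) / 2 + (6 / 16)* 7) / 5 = -0.00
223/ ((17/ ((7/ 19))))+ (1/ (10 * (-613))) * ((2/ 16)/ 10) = 765514077/ 158399200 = 4.83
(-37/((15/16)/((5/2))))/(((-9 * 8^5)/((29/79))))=1073/8736768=0.00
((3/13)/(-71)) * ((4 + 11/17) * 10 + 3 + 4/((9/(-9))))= -2319/15691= -0.15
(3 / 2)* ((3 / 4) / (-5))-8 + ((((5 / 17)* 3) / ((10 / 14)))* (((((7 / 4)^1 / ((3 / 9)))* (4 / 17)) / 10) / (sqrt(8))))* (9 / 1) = -329 / 40 + 3969* sqrt(2) / 11560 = -7.74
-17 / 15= -1.13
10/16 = 5/8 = 0.62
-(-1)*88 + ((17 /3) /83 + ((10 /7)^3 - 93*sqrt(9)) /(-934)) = 7048797851 /79770138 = 88.36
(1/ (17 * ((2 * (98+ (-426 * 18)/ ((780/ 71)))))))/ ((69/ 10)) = -325/ 45745827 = -0.00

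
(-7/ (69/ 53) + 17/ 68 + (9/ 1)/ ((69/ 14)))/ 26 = -911/ 7176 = -0.13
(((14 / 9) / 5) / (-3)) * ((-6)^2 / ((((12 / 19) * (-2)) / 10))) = 266 / 9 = 29.56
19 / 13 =1.46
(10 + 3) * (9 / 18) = 13 / 2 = 6.50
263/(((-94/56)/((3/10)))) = -11046/235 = -47.00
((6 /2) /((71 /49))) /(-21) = -7 /71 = -0.10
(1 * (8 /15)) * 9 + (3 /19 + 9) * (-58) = -50004 /95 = -526.36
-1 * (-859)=859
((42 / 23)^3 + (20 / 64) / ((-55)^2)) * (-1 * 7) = -5020288049 / 117776560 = -42.63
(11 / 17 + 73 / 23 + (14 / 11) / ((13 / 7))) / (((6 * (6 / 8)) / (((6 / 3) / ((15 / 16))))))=3225088 / 1509651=2.14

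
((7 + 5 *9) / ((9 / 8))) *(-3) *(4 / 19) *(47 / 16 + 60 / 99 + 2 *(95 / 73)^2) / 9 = -2028099736 / 90214641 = -22.48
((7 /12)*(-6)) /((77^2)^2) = -1 /10043726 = -0.00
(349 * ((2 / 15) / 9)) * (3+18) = 4886 / 45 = 108.58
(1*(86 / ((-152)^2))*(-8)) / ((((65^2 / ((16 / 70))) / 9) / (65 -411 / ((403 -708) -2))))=-15763284 / 16388542625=-0.00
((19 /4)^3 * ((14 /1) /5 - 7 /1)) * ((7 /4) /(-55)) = 1008273 /70400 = 14.32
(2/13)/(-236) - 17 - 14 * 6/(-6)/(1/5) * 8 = 832961/1534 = 543.00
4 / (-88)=-1 / 22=-0.05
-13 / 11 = -1.18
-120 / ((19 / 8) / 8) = -7680 / 19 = -404.21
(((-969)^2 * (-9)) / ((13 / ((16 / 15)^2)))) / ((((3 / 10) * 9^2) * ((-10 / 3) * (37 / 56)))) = 1495660544 / 108225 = 13819.92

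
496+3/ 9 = 1489/ 3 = 496.33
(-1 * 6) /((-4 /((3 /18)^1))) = 1 /4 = 0.25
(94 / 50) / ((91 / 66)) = 3102 / 2275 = 1.36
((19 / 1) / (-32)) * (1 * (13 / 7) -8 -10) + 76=19171 / 224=85.58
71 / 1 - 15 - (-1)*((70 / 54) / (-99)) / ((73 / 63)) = 1213891 / 21681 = 55.99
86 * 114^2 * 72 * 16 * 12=15450476544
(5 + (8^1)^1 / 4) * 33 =231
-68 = -68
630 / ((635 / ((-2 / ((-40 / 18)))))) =0.89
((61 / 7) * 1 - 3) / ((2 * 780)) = 1 / 273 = 0.00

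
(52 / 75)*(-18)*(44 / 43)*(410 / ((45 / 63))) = -7879872 / 1075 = -7330.11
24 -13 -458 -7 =-454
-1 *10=-10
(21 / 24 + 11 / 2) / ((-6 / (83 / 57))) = -1411 / 912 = -1.55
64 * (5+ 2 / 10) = 1664 / 5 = 332.80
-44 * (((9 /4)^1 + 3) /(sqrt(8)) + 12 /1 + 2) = -697.67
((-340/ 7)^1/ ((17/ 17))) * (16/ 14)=-2720/ 49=-55.51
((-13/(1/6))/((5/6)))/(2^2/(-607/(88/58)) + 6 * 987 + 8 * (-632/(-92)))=-94739346/6049700905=-0.02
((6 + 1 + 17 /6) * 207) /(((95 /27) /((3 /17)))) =329751 /3230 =102.09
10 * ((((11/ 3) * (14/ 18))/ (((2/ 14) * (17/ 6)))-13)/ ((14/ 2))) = -9110/ 1071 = -8.51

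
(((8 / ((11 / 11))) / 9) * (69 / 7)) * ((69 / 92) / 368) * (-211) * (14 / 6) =-211 / 24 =-8.79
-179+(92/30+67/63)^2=-16068674/99225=-161.94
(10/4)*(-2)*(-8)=40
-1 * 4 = -4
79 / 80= 0.99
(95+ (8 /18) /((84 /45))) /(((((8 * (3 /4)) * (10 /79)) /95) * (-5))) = -150100 /63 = -2382.54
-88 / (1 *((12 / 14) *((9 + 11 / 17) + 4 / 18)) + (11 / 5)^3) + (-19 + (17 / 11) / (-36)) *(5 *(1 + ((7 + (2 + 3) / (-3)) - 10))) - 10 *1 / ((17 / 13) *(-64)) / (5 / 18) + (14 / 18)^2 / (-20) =32397769639051 / 93929796720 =344.91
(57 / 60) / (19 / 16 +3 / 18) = 228 / 325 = 0.70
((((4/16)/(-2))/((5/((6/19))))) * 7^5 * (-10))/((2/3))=151263/76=1990.30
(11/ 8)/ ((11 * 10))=1/ 80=0.01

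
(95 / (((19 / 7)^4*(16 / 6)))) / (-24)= -12005 / 438976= -0.03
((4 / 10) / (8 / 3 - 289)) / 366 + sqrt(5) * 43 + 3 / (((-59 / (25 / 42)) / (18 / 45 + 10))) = -34059763 / 108203935 + 43 * sqrt(5) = 95.84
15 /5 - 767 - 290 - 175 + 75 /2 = -2383 /2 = -1191.50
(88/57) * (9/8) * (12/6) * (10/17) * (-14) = -9240/323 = -28.61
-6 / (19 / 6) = -36 / 19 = -1.89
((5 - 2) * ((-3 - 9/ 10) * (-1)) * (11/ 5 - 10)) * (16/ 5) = -36504/ 125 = -292.03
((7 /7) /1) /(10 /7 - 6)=-7 /32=-0.22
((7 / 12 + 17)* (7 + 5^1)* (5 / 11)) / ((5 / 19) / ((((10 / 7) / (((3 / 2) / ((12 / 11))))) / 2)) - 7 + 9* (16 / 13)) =2084680 / 99627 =20.92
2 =2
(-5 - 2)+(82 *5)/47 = 81/47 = 1.72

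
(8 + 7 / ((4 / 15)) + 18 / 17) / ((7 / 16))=80.71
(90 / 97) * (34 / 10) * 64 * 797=15608448 / 97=160911.84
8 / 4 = 2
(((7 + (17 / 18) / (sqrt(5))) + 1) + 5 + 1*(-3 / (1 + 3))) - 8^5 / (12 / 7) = -229229 / 12 + 17*sqrt(5) / 90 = -19101.99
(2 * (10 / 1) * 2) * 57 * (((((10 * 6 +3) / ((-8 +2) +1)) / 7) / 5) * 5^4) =-513000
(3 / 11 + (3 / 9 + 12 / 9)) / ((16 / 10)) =40 / 33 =1.21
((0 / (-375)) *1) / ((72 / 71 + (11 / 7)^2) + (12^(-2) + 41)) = 0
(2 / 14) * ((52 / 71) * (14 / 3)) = 104 / 213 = 0.49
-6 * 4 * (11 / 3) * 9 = -792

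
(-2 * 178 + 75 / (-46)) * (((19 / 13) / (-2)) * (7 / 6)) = 304.90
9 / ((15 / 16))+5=73 / 5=14.60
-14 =-14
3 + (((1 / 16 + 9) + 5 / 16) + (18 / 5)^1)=639 / 40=15.98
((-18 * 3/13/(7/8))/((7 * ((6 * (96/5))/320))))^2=1440000/405769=3.55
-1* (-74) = 74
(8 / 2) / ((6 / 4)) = 8 / 3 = 2.67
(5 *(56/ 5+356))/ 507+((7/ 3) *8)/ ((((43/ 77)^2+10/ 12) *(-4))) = -3123760/ 6884891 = -0.45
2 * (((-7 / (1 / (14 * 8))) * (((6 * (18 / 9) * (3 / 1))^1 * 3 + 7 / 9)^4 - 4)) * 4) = -5761516427214464 / 6561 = -878146079441.31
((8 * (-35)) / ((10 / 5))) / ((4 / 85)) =-2975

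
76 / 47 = 1.62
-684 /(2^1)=-342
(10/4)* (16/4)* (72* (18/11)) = 1178.18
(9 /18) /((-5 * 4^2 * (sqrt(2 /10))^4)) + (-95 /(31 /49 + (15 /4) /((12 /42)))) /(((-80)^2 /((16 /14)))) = -135889 /862880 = -0.16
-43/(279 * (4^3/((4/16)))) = -43/71424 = -0.00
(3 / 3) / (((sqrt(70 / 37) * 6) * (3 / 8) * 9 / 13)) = 26 * sqrt(2590) / 2835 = 0.47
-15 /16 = -0.94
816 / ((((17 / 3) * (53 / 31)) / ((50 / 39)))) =74400 / 689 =107.98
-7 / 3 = -2.33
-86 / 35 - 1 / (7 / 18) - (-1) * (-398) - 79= -16871 / 35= -482.03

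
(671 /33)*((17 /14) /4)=1037 /168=6.17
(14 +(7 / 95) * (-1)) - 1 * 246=-22047 / 95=-232.07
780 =780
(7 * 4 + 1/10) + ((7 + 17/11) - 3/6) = 1988/55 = 36.15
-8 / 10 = -4 / 5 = -0.80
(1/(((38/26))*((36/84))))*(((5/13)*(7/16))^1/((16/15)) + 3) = 24521/4864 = 5.04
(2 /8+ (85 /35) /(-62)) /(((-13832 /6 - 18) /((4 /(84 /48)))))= -1098 /5293715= -0.00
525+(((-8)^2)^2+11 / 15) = 69326 / 15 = 4621.73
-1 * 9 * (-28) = 252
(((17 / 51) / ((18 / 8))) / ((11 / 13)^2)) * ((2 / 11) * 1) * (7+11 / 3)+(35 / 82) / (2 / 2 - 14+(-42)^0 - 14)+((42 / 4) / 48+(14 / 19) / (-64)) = 10343560757 / 17468831952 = 0.59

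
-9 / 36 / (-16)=1 / 64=0.02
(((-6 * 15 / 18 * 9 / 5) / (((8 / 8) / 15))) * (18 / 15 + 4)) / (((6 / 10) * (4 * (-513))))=65 / 114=0.57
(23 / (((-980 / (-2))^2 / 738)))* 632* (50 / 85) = 5363784 / 204085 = 26.28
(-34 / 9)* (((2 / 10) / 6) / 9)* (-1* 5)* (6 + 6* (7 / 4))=187 / 162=1.15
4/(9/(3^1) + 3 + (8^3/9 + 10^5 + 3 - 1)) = 9/225146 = 0.00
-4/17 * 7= -28/17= -1.65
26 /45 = 0.58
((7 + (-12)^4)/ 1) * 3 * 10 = 622290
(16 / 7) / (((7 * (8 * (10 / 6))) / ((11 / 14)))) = 33 / 1715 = 0.02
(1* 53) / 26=53 / 26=2.04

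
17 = 17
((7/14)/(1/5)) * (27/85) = 27/34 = 0.79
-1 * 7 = -7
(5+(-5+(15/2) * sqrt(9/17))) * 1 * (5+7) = 270 * sqrt(17)/17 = 65.48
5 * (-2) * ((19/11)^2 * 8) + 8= -27912/121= -230.68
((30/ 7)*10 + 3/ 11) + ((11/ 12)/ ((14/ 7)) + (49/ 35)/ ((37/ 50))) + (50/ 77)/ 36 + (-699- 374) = -1027.50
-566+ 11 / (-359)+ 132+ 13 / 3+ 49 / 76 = -35118811 / 81852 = -429.05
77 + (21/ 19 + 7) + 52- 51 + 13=1883/ 19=99.11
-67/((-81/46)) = 3082/81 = 38.05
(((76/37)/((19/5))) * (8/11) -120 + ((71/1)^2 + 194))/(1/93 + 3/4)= 774490980/115181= 6724.12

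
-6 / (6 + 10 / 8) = -24 / 29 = -0.83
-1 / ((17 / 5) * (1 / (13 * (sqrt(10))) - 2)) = 65 * sqrt(10) / 114903 + 16900 / 114903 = 0.15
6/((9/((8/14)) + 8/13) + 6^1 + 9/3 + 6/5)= 1560/6907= 0.23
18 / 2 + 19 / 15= 154 / 15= 10.27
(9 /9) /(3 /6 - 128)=-2 /255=-0.01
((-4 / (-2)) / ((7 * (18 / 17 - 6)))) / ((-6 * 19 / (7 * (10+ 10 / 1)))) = 85 / 1197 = 0.07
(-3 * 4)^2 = 144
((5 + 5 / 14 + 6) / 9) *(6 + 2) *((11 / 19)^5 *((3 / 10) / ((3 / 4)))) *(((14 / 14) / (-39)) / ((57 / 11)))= -751141864 / 577958648085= -0.00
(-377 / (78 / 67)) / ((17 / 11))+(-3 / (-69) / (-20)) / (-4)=-19663109 / 93840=-209.54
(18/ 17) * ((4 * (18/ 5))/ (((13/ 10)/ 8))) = 20736/ 221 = 93.83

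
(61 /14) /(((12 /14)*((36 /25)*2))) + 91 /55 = 162499 /47520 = 3.42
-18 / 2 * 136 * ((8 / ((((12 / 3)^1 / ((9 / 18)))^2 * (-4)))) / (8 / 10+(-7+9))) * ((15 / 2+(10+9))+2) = 43605 / 112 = 389.33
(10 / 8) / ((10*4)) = 1 / 32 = 0.03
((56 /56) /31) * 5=5 /31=0.16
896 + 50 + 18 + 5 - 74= 895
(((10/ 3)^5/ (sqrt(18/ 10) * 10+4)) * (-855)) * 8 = 76000000/ 1107 - 38000000 * sqrt(5)/ 369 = -161618.56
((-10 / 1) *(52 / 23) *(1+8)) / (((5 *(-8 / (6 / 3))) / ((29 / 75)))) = 2262 / 575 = 3.93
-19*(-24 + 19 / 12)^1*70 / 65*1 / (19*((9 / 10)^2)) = 94150 / 3159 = 29.80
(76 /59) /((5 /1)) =76 /295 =0.26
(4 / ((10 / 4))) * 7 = 56 / 5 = 11.20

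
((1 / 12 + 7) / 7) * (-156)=-157.86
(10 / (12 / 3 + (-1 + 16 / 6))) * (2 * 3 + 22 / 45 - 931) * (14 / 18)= -582442 / 459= -1268.94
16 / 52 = 4 / 13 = 0.31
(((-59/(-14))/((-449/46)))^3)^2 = 6244232796039841849/963976143495082552849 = 0.01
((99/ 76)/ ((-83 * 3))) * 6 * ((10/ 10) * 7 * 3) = -0.66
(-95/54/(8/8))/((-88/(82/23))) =0.07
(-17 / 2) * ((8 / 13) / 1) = -68 / 13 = -5.23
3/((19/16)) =48/19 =2.53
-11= -11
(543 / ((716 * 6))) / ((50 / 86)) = 7783 / 35800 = 0.22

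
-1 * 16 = -16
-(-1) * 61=61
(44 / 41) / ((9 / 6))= 88 / 123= 0.72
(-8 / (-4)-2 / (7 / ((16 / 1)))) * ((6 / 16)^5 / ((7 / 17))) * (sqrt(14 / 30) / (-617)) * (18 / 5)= 111537 * sqrt(105) / 6191718400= 0.00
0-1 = -1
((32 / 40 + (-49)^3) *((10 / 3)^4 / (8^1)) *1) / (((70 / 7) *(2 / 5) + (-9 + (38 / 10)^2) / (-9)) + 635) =-3676506250 / 1292751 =-2843.94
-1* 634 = -634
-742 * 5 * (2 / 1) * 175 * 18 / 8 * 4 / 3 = -3895500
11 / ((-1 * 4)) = -11 / 4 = -2.75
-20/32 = -0.62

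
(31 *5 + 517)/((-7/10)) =-960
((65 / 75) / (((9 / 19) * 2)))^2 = 61009 / 72900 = 0.84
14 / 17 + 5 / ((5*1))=31 / 17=1.82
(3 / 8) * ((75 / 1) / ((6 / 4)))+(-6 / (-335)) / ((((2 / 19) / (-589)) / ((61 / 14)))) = -3920031 / 9380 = -417.91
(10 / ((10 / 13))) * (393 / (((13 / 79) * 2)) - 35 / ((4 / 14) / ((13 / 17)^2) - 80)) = 730354861 / 47031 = 15529.22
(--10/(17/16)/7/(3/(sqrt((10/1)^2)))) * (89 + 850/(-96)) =384700/1071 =359.20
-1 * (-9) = 9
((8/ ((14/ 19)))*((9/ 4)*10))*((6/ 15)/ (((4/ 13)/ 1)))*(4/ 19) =66.86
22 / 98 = 11 / 49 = 0.22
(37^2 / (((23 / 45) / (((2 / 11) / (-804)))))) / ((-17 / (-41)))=-841935 / 576334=-1.46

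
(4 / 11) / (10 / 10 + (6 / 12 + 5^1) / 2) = 0.10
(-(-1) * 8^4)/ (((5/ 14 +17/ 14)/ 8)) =229376/ 11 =20852.36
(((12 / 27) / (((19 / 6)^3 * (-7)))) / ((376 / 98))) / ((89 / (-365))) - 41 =-1176277757 / 28691197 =-41.00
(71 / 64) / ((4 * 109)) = 71 / 27904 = 0.00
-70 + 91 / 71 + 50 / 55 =-52959 / 781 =-67.81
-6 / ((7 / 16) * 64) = -3 / 14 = -0.21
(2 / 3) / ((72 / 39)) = 13 / 36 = 0.36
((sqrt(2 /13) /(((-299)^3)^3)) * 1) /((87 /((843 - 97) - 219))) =-527 * sqrt(26) /21602464486421842846612569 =-0.00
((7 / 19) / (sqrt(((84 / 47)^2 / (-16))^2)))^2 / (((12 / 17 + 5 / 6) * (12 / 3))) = 82954577 / 149967342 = 0.55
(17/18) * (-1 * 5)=-85/18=-4.72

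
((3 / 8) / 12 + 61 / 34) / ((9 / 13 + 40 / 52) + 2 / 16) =4303 / 3740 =1.15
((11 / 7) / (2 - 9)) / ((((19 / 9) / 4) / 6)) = -2376 / 931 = -2.55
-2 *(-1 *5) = 10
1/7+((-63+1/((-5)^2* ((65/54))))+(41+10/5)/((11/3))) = -6393467/125125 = -51.10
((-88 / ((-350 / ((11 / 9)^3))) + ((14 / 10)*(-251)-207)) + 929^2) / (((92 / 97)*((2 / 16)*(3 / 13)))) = 12065168640226 / 382725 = 31524380.80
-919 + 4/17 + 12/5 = -77891/85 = -916.36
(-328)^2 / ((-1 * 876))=-26896 / 219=-122.81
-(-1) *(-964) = -964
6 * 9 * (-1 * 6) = -324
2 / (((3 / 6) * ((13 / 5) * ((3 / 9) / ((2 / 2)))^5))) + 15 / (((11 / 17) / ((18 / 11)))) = 647730 / 1573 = 411.78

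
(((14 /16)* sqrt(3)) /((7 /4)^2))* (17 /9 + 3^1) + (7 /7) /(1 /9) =88* sqrt(3) /63 + 9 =11.42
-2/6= -1/3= -0.33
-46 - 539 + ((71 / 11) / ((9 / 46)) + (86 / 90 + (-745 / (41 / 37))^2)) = 41739659627 / 92455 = 451459.19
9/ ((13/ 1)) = 9/ 13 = 0.69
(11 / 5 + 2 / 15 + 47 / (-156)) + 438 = 68645 / 156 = 440.03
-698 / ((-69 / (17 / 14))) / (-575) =-5933 / 277725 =-0.02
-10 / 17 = -0.59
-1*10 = -10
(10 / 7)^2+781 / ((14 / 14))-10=37879 / 49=773.04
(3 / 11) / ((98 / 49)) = 3 / 22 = 0.14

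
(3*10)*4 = 120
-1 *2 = -2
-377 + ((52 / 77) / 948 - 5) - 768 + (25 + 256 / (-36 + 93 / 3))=-107322304 / 91245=-1176.20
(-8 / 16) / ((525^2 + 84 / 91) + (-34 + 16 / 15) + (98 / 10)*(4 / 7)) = -39 / 21496690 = -0.00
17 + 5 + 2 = 24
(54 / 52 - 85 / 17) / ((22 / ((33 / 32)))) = -309 / 1664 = -0.19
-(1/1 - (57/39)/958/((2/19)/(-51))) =-43319/24908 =-1.74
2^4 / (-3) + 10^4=29984 / 3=9994.67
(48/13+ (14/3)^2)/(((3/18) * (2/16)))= 47680/39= 1222.56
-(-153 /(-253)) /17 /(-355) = 9 /89815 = 0.00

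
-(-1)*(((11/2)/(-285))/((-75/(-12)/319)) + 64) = 448982/7125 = 63.02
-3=-3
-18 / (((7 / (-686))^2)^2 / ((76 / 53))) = -126179964288 / 53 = -2380754043.17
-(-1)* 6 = 6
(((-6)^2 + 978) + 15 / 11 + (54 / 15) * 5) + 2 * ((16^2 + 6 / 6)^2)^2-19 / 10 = 959743601681 / 110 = 8724941833.46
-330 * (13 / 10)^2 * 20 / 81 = -3718 / 27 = -137.70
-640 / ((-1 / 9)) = 5760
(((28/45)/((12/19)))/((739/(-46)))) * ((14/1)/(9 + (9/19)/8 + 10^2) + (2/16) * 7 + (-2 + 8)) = -2841073781/6615217620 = -0.43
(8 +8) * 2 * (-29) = -928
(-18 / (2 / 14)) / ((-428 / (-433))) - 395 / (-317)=-8562913 / 67838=-126.23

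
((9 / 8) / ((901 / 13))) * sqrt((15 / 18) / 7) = 0.01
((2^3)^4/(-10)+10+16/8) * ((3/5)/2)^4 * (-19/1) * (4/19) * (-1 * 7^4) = -30930.26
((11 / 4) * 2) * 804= 4422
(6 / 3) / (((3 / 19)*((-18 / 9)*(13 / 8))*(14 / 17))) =-1292 / 273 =-4.73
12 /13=0.92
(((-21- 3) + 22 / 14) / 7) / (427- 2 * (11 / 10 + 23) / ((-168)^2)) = -0.01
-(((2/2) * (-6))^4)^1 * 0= 0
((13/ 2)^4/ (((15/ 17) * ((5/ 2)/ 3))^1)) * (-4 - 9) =-6311981/ 200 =-31559.90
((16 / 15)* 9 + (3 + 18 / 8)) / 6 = 99 / 40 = 2.48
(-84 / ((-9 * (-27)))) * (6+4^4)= -90.57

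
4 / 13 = 0.31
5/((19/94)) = 470/19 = 24.74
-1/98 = -0.01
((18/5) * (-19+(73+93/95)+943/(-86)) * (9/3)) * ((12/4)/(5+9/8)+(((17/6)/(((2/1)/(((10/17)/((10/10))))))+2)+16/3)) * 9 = 14825659797/400330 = 37033.60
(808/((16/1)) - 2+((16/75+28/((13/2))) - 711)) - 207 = -1686709/1950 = -864.98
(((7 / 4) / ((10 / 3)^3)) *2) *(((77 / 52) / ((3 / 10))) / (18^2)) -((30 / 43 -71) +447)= -6064508023 / 16099200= -376.70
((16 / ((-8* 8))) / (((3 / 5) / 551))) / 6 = -2755 / 72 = -38.26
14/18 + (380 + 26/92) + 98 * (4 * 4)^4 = 2659084351/414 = 6422909.06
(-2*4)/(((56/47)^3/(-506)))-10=26157459/10976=2383.15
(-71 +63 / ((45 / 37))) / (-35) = 96 / 175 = 0.55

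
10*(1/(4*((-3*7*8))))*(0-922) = 2305/168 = 13.72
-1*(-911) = 911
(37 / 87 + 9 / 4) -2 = 235 / 348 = 0.68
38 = 38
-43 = -43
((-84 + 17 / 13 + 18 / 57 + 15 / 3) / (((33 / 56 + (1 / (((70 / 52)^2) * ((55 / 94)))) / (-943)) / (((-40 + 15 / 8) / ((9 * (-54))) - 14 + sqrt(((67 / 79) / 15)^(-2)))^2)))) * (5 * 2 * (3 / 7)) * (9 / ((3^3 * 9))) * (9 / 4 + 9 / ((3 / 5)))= -2398621117031911803810625 / 469849748614308802584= -5105.08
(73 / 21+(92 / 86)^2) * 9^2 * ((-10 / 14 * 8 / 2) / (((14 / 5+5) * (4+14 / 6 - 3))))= -41.13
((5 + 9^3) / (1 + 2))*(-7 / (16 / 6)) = -2569 / 4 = -642.25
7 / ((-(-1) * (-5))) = -7 / 5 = -1.40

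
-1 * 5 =-5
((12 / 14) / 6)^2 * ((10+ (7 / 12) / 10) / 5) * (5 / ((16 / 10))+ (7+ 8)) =35003 / 47040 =0.74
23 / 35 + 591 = 20708 / 35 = 591.66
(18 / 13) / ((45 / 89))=178 / 65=2.74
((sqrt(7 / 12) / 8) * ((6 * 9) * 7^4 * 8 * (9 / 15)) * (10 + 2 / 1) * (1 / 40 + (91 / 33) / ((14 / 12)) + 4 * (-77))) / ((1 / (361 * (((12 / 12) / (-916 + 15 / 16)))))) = 75526010221032 * sqrt(21) / 4026275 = 85961256.69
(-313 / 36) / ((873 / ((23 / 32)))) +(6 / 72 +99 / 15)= 33571013 / 5028480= 6.68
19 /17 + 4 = 87 /17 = 5.12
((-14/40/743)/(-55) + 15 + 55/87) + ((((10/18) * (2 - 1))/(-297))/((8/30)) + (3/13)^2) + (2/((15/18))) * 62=13341362572433/81113142825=164.48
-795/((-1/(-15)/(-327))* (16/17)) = 66291075/16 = 4143192.19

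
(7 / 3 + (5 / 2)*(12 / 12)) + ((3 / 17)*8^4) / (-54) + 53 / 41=-91079 / 12546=-7.26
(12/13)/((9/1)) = 4/39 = 0.10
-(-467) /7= 467 /7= 66.71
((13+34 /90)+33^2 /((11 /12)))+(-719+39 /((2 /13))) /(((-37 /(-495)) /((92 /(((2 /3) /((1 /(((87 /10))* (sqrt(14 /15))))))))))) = 54062 /45 - 7571025* sqrt(210) /1073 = -101048.93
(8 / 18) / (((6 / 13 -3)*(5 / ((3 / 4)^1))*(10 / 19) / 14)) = -1729 / 2475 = -0.70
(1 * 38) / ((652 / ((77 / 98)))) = 209 / 4564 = 0.05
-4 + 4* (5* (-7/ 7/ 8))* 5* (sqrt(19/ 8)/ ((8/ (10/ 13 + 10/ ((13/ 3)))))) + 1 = -125* sqrt(38)/ 104-3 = -10.41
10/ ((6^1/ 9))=15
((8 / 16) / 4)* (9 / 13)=9 / 104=0.09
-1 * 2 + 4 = 2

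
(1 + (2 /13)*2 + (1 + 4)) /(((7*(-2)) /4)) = -164 /91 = -1.80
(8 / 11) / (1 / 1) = 8 / 11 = 0.73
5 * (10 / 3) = 50 / 3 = 16.67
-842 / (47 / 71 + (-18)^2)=-59782 / 23051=-2.59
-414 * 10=-4140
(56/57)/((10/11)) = 308/285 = 1.08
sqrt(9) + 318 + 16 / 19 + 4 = 6191 / 19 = 325.84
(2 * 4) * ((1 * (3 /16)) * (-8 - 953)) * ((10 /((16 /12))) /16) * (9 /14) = -434.38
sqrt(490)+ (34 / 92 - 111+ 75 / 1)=-13.49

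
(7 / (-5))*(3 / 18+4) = -35 / 6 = -5.83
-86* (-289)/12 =12427/6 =2071.17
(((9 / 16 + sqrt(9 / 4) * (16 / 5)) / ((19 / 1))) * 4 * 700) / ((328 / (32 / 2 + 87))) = 248.16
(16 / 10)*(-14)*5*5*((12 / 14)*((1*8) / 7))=-3840 / 7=-548.57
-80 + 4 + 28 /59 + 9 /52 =-231181 /3068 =-75.35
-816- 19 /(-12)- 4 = -9821 /12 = -818.42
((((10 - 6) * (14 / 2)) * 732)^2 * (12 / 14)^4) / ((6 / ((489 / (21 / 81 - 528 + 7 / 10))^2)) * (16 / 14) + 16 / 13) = 24656911.99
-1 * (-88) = 88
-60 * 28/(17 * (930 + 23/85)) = -8400/79073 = -0.11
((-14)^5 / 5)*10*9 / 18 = -537824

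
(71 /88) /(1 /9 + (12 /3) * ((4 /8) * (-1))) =-0.43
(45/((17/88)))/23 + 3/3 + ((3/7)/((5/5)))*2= 32803/2737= 11.99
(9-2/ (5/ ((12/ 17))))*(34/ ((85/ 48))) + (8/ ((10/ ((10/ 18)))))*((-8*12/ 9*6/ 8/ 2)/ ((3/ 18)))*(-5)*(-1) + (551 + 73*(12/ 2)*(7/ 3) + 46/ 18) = 1689.60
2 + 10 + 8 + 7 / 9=187 / 9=20.78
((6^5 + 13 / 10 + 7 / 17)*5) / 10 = 1322211 / 340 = 3888.86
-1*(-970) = 970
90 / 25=18 / 5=3.60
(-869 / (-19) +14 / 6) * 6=5480 / 19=288.42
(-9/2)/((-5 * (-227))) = -0.00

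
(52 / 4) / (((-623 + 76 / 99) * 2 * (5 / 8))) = -5148 / 308005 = -0.02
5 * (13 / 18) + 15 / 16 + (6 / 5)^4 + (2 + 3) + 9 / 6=1180999 / 90000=13.12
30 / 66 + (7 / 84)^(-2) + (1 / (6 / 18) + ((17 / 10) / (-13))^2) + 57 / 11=28378279 / 185900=152.65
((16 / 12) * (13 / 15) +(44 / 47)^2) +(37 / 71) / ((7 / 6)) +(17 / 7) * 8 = 21.91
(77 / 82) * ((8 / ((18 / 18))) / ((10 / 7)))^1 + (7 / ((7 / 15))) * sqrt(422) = 1078 / 205 + 15 * sqrt(422) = 313.40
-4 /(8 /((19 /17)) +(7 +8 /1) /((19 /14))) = -38 /173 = -0.22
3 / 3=1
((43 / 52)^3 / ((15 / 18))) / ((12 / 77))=6122039 / 1406080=4.35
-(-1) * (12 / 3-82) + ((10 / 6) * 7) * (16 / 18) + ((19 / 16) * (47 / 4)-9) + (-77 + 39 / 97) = -23344625 / 167616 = -139.27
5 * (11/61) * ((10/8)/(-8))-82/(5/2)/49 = -387503/478240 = -0.81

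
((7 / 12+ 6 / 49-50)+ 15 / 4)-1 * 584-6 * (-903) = 703903 / 147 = 4788.46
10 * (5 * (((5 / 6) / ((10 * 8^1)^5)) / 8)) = 1 / 629145600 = 0.00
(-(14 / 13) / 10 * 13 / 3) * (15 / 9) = -7 / 9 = -0.78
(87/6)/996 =29/1992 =0.01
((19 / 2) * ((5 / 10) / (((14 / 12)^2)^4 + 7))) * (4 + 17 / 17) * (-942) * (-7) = 37577208960 / 2503159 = 15011.91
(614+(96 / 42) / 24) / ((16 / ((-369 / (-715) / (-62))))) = -123 / 385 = -0.32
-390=-390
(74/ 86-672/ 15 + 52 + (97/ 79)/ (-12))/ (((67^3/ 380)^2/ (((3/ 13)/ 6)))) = 5855524690/ 11984197844895627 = 0.00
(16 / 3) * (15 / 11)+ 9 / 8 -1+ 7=1267 / 88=14.40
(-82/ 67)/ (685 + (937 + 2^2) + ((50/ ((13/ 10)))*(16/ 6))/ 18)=-14391/ 19186321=-0.00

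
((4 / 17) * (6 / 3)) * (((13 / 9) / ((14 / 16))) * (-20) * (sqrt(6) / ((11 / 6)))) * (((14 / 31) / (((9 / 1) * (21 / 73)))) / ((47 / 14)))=-9717760 * sqrt(6) / 22069179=-1.08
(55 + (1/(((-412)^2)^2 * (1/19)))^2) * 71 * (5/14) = 16209468351508122404582555/11622666167534633222144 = 1394.64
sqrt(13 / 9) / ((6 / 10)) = 5 * sqrt(13) / 9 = 2.00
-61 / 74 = -0.82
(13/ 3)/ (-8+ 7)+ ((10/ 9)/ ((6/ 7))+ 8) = 134/ 27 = 4.96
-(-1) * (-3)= -3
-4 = -4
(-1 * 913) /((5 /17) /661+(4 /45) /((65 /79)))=-30008689425 /3565517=-8416.36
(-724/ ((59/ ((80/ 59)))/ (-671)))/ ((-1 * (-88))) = 441640/ 3481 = 126.87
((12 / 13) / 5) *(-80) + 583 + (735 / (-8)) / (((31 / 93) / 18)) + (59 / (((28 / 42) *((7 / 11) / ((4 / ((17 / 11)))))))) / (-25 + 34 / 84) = -4024946365 / 913172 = -4407.65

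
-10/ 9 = -1.11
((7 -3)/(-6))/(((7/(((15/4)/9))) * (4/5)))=-0.05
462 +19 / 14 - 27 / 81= 19447 / 42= 463.02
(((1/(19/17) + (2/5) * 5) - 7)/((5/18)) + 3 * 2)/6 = -139/95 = -1.46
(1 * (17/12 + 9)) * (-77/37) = -9625/444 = -21.68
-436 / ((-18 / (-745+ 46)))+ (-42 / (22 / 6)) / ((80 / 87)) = -22365803 / 1320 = -16943.79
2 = 2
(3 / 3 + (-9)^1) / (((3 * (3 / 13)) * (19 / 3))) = -104 / 57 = -1.82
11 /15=0.73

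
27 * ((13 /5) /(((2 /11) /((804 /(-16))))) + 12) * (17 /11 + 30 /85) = -54180171 /1496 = -36216.69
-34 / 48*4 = -17 / 6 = -2.83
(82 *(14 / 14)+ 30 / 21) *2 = 1168 / 7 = 166.86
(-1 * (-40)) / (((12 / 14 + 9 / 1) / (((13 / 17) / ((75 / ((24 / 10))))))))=2912 / 29325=0.10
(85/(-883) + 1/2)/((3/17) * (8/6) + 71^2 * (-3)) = -12121/454015642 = -0.00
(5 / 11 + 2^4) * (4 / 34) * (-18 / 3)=-2172 / 187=-11.61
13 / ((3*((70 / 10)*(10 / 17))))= 221 / 210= 1.05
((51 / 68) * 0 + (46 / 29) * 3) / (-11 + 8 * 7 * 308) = 138 / 499873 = 0.00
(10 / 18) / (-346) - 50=-155705 / 3114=-50.00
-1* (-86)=86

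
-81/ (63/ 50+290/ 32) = -32400/ 4129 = -7.85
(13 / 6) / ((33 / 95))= 1235 / 198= 6.24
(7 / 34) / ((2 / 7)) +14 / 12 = 385 / 204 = 1.89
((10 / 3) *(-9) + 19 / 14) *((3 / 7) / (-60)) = 401 / 1960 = 0.20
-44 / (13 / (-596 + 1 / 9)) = 235972 / 117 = 2016.85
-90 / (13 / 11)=-990 / 13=-76.15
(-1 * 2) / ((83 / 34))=-68 / 83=-0.82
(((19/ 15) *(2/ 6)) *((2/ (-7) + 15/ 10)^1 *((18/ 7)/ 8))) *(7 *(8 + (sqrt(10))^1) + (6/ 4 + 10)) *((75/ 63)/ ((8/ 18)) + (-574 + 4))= -138533085/ 21952 - 1026171 *sqrt(10)/ 1568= -8380.27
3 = 3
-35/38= -0.92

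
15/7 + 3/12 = 67/28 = 2.39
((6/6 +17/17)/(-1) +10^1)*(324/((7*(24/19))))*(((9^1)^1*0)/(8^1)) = 0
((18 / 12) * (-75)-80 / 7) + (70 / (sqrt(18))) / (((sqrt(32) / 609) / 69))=3428245 / 28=122437.32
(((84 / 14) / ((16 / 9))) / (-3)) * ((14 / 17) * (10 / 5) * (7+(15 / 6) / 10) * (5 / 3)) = -3045 / 136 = -22.39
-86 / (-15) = 86 / 15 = 5.73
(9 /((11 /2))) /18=0.09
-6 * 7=-42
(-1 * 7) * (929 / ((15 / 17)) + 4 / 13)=-1437583 / 195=-7372.22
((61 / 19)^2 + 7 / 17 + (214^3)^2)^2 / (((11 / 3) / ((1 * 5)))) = 5211572524572264827237789062821627840 / 414290459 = 12579513747798533847572360000.00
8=8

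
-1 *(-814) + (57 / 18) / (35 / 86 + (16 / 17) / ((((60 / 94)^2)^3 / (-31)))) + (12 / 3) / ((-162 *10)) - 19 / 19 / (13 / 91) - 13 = 4616125038941578433 / 5813831371871835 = 793.99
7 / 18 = 0.39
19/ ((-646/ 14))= -7/ 17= -0.41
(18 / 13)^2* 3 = 972 / 169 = 5.75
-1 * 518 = -518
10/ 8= 1.25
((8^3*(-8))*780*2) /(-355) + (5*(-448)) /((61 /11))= 76205632 /4331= 17595.39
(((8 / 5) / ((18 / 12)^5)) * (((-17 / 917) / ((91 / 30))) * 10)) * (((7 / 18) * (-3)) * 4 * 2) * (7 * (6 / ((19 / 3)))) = 696320 / 873639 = 0.80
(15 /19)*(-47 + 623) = 8640 /19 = 454.74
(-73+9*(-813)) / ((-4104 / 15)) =18475 / 684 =27.01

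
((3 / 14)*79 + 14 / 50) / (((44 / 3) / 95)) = 343311 / 3080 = 111.46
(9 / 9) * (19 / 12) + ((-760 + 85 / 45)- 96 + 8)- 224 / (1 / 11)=-119107 / 36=-3308.53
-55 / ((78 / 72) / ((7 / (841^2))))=-4620 / 9194653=-0.00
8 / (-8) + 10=9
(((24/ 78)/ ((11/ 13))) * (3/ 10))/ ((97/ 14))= 84/ 5335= 0.02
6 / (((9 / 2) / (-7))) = -28 / 3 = -9.33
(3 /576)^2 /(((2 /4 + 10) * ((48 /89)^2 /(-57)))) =-150499 /297271296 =-0.00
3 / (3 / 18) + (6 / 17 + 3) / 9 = 937 / 51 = 18.37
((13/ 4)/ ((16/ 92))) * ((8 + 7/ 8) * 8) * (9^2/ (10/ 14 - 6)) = -12036843/ 592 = -20332.51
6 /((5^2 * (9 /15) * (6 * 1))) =1 /15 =0.07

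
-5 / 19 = -0.26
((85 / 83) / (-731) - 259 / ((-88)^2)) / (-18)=963091 / 497490048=0.00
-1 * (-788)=788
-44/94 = -22/47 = -0.47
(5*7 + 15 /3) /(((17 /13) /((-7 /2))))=-1820 /17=-107.06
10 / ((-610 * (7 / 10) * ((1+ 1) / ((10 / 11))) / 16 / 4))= -3200 / 4697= -0.68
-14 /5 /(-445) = 14 /2225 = 0.01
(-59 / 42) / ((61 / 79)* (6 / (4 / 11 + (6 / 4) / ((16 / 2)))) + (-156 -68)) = 452117 / 69388032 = 0.01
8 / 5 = 1.60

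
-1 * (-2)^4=-16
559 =559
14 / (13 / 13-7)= -7 / 3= -2.33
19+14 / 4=45 / 2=22.50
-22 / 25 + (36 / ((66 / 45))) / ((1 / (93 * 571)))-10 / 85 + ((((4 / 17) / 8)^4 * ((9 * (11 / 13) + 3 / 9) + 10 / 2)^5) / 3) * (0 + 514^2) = 33009803755036387141859 / 24867530571440700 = 1327425.88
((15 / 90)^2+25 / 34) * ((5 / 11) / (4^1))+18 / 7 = 501049 / 188496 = 2.66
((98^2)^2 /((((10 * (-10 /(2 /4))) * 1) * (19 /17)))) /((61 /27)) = -5292087318 /28975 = -182643.22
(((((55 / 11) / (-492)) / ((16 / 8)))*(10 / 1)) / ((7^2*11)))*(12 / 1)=-25 / 22099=-0.00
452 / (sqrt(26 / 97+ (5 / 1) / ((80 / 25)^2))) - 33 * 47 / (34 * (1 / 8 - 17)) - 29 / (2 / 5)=-106789 / 1530+ 7232 * sqrt(1821757) / 18781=449.94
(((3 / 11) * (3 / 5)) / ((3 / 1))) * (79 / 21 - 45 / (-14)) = 293 / 770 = 0.38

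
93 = 93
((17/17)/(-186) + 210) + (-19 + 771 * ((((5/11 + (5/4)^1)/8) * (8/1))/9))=1379075/4092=337.02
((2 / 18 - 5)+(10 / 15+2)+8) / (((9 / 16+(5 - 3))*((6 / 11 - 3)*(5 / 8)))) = -73216 / 49815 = -1.47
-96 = -96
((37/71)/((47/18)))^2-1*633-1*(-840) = 2305506339/11135569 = 207.04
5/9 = 0.56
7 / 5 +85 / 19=558 / 95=5.87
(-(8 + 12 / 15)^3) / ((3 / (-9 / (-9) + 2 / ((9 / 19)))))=-4003648 / 3375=-1186.27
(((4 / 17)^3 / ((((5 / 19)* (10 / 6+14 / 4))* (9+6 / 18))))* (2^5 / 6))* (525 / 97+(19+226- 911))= -60323328 / 16679635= -3.62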